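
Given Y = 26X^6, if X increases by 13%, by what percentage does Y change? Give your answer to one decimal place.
108.2%

For Y = 26X^6:
If X → X(1 + 0.13)
Then Y → Y · (1 + 0.13)^6
     ≈ Y · 2.0820

Percentage change = ((1 + 0.13)^6 − 1) × 100% ≈ 108.2%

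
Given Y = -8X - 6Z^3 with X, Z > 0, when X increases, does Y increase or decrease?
Y decreases

Taking the partial derivative:
∂Y/∂X = -8

∂Y/∂X = -8 < 0 (assuming positive values)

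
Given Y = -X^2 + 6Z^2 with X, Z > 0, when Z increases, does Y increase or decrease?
Y increases

Taking the partial derivative:
∂Y/∂Z = 12Z

∂Y/∂Z = 12Z > 0 (assuming positive values)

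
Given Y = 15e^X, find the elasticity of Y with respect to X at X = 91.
Elasticity = 91

Elasticity = (dY/dX) · (X/Y)

dY/dX = 15·e^X
At X = 91: dY/dX = 15·e^91, Y = 15·e^91

Elasticity = (15·e^91) · (91 / (15·e^91)) = 91

Interpretation: for a small percentage change in X, the percentage change in Y is approximately 91.00 times as large.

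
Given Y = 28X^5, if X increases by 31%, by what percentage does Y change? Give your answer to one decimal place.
285.8%

For Y = 28X^5:
If X → X(1 + 0.31)
Then Y → Y · (1 + 0.31)^5
     ≈ Y · 3.8579

Percentage change = ((1 + 0.31)^5 − 1) × 100% ≈ 285.8%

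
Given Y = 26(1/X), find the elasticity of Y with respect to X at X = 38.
Elasticity = -1

Elasticity = (dY/dX) · (X/Y)

dY/dX = -26/X²
At X = 38: dY/dX = -13/722, Y = 13/19

Elasticity = (-13/722) · (38 / (13/19)) = -1

Interpretation: for a small percentage change in X, the percentage change in Y is approximately -1.00 times as large.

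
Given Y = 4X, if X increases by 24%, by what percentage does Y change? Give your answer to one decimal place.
24.0%

For Y = 4X:
If X → X(1 + 0.24)
Then Y → Y · (1 + 0.24)^1
     = Y · 1.2400

Percentage change = ((1 + 0.24)^1 − 1) × 100% = 24.0%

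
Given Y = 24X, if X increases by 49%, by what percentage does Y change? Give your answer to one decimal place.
49.0%

For Y = 24X:
If X → X(1 + 0.49)
Then Y → Y · (1 + 0.49)^1
     = Y · 1.4900

Percentage change = ((1 + 0.49)^1 − 1) × 100% = 49.0%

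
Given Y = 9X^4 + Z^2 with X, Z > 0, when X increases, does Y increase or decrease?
Y increases

Taking the partial derivative:
∂Y/∂X = 36X^3

∂Y/∂X = 36X^3 > 0 (assuming positive values)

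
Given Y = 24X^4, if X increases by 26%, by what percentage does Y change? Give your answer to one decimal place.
152.0%

For Y = 24X^4:
If X → X(1 + 0.26)
Then Y → Y · (1 + 0.26)^4
     ≈ Y · 2.5205

Percentage change = ((1 + 0.26)^4 − 1) × 100% ≈ 152.0%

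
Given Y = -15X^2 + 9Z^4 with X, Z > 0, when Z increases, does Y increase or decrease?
Y increases

Taking the partial derivative:
∂Y/∂Z = 36Z^3

∂Y/∂Z = 36Z^3 > 0 (assuming positive values)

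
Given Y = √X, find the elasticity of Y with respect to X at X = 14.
Elasticity = 1/2

Elasticity = (dY/dX) · (X/Y)

dY/dX = 1/(2·√X)
At X = 14: dY/dX = √14/28, Y = √14

Elasticity = (√14/28) · (14 / (√14)) = 1/2

Interpretation: for a small percentage change in X, the percentage change in Y is approximately 0.50 times as large.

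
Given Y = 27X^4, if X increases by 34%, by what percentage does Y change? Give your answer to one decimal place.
222.4%

For Y = 27X^4:
If X → X(1 + 0.34)
Then Y → Y · (1 + 0.34)^4
     ≈ Y · 3.2242

Percentage change = ((1 + 0.34)^4 − 1) × 100% ≈ 222.4%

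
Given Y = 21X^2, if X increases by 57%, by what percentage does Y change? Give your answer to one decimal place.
146.5%

For Y = 21X^2:
If X → X(1 + 0.57)
Then Y → Y · (1 + 0.57)^2
     = Y · 2.4649

Percentage change = ((1 + 0.57)^2 − 1) × 100% ≈ 146.5%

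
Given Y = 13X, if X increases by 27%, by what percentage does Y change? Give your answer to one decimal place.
27.0%

For Y = 13X:
If X → X(1 + 0.27)
Then Y → Y · (1 + 0.27)^1
     = Y · 1.2700

Percentage change = ((1 + 0.27)^1 − 1) × 100% = 27.0%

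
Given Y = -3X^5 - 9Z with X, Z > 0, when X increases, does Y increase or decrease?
Y decreases

Taking the partial derivative:
∂Y/∂X = -15X^4

∂Y/∂X = -15X^4 < 0 (assuming positive values)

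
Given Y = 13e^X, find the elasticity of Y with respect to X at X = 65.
Elasticity = 65

Elasticity = (dY/dX) · (X/Y)

dY/dX = 13·e^X
At X = 65: dY/dX = 13·e^65, Y = 13·e^65

Elasticity = (13·e^65) · (65 / (13·e^65)) = 65

Interpretation: for a small percentage change in X, the percentage change in Y is approximately 65.00 times as large.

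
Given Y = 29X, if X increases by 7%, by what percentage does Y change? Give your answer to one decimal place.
7.0%

For Y = 29X:
If X → X(1 + 0.07)
Then Y → Y · (1 + 0.07)^1
     = Y · 1.0700

Percentage change = ((1 + 0.07)^1 − 1) × 100% = 7.0%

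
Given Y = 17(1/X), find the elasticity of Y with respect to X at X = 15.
Elasticity = -1

Elasticity = (dY/dX) · (X/Y)

dY/dX = -17/X²
At X = 15: dY/dX = -17/225, Y = 17/15

Elasticity = (-17/225) · (15 / (17/15)) = -1

Interpretation: for a small percentage change in X, the percentage change in Y is approximately -1.00 times as large.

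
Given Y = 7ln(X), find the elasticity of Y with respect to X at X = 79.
Elasticity = 1/ln(79) ≈ 0.2289

Elasticity = (dY/dX) · (X/Y)

dY/dX = 7/X
At X = 79: dY/dX = 7/79, Y = 7·ln(79)

Elasticity = (7/79) · (79 / (7·ln(79))) = 1/ln(79) ≈ 0.2289

Interpretation: for a small percentage change in X, the percentage change in Y is approximately 0.23 times as large.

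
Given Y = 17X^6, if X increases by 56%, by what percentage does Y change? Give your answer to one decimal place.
1341.3%

For Y = 17X^6:
If X → X(1 + 0.56)
Then Y → Y · (1 + 0.56)^6
     ≈ Y · 14.4128

Percentage change = ((1 + 0.56)^6 − 1) × 100% ≈ 1341.3%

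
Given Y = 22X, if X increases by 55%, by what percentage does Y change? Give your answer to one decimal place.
55.0%

For Y = 22X:
If X → X(1 + 0.55)
Then Y → Y · (1 + 0.55)^1
     = Y · 1.5500

Percentage change = ((1 + 0.55)^1 − 1) × 100% = 55.0%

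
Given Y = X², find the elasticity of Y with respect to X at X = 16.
Elasticity = 2

Elasticity = (dY/dX) · (X/Y)

dY/dX = 2·X
At X = 16: dY/dX = 32, Y = 256

Elasticity = 32 · (16 / 256) = 2

Interpretation: for a small percentage change in X, the percentage change in Y is approximately 2.00 times as large.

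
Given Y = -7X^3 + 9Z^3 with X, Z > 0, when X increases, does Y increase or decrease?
Y decreases

Taking the partial derivative:
∂Y/∂X = -21X^2

∂Y/∂X = -21X^2 < 0 (assuming positive values)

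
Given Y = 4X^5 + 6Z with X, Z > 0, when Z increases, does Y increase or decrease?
Y increases

Taking the partial derivative:
∂Y/∂Z = 6

∂Y/∂Z = 6 > 0 (assuming positive values)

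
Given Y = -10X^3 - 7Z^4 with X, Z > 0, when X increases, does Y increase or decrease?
Y decreases

Taking the partial derivative:
∂Y/∂X = -30X^2

∂Y/∂X = -30X^2 < 0 (assuming positive values)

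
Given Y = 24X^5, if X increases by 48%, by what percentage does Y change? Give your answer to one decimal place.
610.1%

For Y = 24X^5:
If X → X(1 + 0.48)
Then Y → Y · (1 + 0.48)^5
     ≈ Y · 7.1008

Percentage change = ((1 + 0.48)^5 − 1) × 100% ≈ 610.1%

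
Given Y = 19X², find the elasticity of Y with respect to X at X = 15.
Elasticity = 2

Elasticity = (dY/dX) · (X/Y)

dY/dX = 38·X
At X = 15: dY/dX = 570, Y = 4275

Elasticity = 570 · (15 / 4275) = 2

Interpretation: for a small percentage change in X, the percentage change in Y is approximately 2.00 times as large.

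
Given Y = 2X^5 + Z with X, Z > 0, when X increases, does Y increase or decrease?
Y increases

Taking the partial derivative:
∂Y/∂X = 10X^4

∂Y/∂X = 10X^4 > 0 (assuming positive values)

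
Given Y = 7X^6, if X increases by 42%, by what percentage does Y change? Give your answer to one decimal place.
719.8%

For Y = 7X^6:
If X → X(1 + 0.42)
Then Y → Y · (1 + 0.42)^6
     ≈ Y · 8.1984

Percentage change = ((1 + 0.42)^6 − 1) × 100% ≈ 719.8%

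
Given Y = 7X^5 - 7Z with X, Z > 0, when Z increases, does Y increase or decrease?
Y decreases

Taking the partial derivative:
∂Y/∂Z = -7

∂Y/∂Z = -7 < 0 (assuming positive values)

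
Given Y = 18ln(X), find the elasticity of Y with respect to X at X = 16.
Elasticity = 1/ln(16) ≈ 0.3607

Elasticity = (dY/dX) · (X/Y)

dY/dX = 18/X
At X = 16: dY/dX = 9/8, Y = 18·ln(16)

Elasticity = (9/8) · (16 / (18·ln(16))) = 1/ln(16) ≈ 0.3607

Interpretation: for a small percentage change in X, the percentage change in Y is approximately 0.36 times as large.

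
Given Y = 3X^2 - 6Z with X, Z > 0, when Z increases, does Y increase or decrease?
Y decreases

Taking the partial derivative:
∂Y/∂Z = -6

∂Y/∂Z = -6 < 0 (assuming positive values)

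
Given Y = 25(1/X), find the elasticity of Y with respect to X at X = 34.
Elasticity = -1

Elasticity = (dY/dX) · (X/Y)

dY/dX = -25/X²
At X = 34: dY/dX = -25/1156, Y = 25/34

Elasticity = (-25/1156) · (34 / (25/34)) = -1

Interpretation: for a small percentage change in X, the percentage change in Y is approximately -1.00 times as large.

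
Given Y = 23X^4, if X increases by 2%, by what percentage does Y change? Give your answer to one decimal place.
8.2%

For Y = 23X^4:
If X → X(1 + 0.02)
Then Y → Y · (1 + 0.02)^4
     ≈ Y · 1.0824

Percentage change = ((1 + 0.02)^4 − 1) × 100% ≈ 8.2%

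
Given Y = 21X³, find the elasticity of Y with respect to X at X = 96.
Elasticity = 3

Elasticity = (dY/dX) · (X/Y)

dY/dX = 63·X²
At X = 96: dY/dX = 580608, Y = 18579456

Elasticity = 580608 · (96 / 18579456) = 3

Interpretation: for a small percentage change in X, the percentage change in Y is approximately 3.00 times as large.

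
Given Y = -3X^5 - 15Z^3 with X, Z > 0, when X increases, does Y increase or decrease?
Y decreases

Taking the partial derivative:
∂Y/∂X = -15X^4

∂Y/∂X = -15X^4 < 0 (assuming positive values)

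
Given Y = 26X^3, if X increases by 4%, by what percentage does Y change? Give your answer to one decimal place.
12.5%

For Y = 26X^3:
If X → X(1 + 0.04)
Then Y → Y · (1 + 0.04)^3
     ≈ Y · 1.1249

Percentage change = ((1 + 0.04)^3 − 1) × 100% ≈ 12.5%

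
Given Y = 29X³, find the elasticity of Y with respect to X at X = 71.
Elasticity = 3

Elasticity = (dY/dX) · (X/Y)

dY/dX = 87·X²
At X = 71: dY/dX = 438567, Y = 10379419

Elasticity = 438567 · (71 / 10379419) = 3

Interpretation: for a small percentage change in X, the percentage change in Y is approximately 3.00 times as large.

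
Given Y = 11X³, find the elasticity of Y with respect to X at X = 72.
Elasticity = 3

Elasticity = (dY/dX) · (X/Y)

dY/dX = 33·X²
At X = 72: dY/dX = 171072, Y = 4105728

Elasticity = 171072 · (72 / 4105728) = 3

Interpretation: for a small percentage change in X, the percentage change in Y is approximately 3.00 times as large.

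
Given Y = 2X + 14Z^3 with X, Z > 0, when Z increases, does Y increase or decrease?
Y increases

Taking the partial derivative:
∂Y/∂Z = 42Z^2

∂Y/∂Z = 42Z^2 > 0 (assuming positive values)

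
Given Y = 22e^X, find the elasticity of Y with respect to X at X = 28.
Elasticity = 28

Elasticity = (dY/dX) · (X/Y)

dY/dX = 22·e^X
At X = 28: dY/dX = 22·e^28, Y = 22·e^28

Elasticity = (22·e^28) · (28 / (22·e^28)) = 28

Interpretation: for a small percentage change in X, the percentage change in Y is approximately 28.00 times as large.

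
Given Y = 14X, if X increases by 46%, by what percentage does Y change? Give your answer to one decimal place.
46.0%

For Y = 14X:
If X → X(1 + 0.46)
Then Y → Y · (1 + 0.46)^1
     = Y · 1.4600

Percentage change = ((1 + 0.46)^1 − 1) × 100% = 46.0%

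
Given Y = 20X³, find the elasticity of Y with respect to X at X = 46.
Elasticity = 3

Elasticity = (dY/dX) · (X/Y)

dY/dX = 60·X²
At X = 46: dY/dX = 126960, Y = 1946720

Elasticity = 126960 · (46 / 1946720) = 3

Interpretation: for a small percentage change in X, the percentage change in Y is approximately 3.00 times as large.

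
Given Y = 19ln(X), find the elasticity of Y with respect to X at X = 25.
Elasticity = 1/ln(25) ≈ 0.3107

Elasticity = (dY/dX) · (X/Y)

dY/dX = 19/X
At X = 25: dY/dX = 19/25, Y = 19·ln(25)

Elasticity = (19/25) · (25 / (19·ln(25))) = 1/ln(25) ≈ 0.3107

Interpretation: for a small percentage change in X, the percentage change in Y is approximately 0.31 times as large.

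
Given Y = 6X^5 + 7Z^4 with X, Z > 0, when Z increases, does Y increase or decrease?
Y increases

Taking the partial derivative:
∂Y/∂Z = 28Z^3

∂Y/∂Z = 28Z^3 > 0 (assuming positive values)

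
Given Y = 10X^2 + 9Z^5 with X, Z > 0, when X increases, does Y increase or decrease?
Y increases

Taking the partial derivative:
∂Y/∂X = 20X

∂Y/∂X = 20X > 0 (assuming positive values)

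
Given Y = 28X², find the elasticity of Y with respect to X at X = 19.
Elasticity = 2

Elasticity = (dY/dX) · (X/Y)

dY/dX = 56·X
At X = 19: dY/dX = 1064, Y = 10108

Elasticity = 1064 · (19 / 10108) = 2

Interpretation: for a small percentage change in X, the percentage change in Y is approximately 2.00 times as large.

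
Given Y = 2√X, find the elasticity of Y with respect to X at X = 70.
Elasticity = 1/2

Elasticity = (dY/dX) · (X/Y)

dY/dX = 1/√X
At X = 70: dY/dX = √70/70, Y = 2·√70

Elasticity = (√70/70) · (70 / (2·√70)) = 1/2

Interpretation: for a small percentage change in X, the percentage change in Y is approximately 0.50 times as large.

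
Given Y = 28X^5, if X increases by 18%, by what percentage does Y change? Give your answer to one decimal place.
128.8%

For Y = 28X^5:
If X → X(1 + 0.18)
Then Y → Y · (1 + 0.18)^5
     ≈ Y · 2.2878

Percentage change = ((1 + 0.18)^5 − 1) × 100% ≈ 128.8%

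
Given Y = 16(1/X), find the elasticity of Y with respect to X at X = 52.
Elasticity = -1

Elasticity = (dY/dX) · (X/Y)

dY/dX = -16/X²
At X = 52: dY/dX = -1/169, Y = 4/13

Elasticity = (-1/169) · (52 / (4/13)) = -1

Interpretation: for a small percentage change in X, the percentage change in Y is approximately -1.00 times as large.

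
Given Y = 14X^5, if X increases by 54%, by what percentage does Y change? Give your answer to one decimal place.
766.2%

For Y = 14X^5:
If X → X(1 + 0.54)
Then Y → Y · (1 + 0.54)^5
     ≈ Y · 8.6617

Percentage change = ((1 + 0.54)^5 − 1) × 100% ≈ 766.2%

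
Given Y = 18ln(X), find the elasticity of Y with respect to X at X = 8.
Elasticity = 1/ln(8) ≈ 0.4809

Elasticity = (dY/dX) · (X/Y)

dY/dX = 18/X
At X = 8: dY/dX = 9/4, Y = 18·ln(8)

Elasticity = (9/4) · (8 / (18·ln(8))) = 1/ln(8) ≈ 0.4809

Interpretation: for a small percentage change in X, the percentage change in Y is approximately 0.48 times as large.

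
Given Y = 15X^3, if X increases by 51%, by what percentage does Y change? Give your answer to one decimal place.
244.3%

For Y = 15X^3:
If X → X(1 + 0.51)
Then Y → Y · (1 + 0.51)^3
     ≈ Y · 3.4430

Percentage change = ((1 + 0.51)^3 − 1) × 100% ≈ 244.3%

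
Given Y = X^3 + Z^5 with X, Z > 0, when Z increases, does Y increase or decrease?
Y increases

Taking the partial derivative:
∂Y/∂Z = 5Z^4

∂Y/∂Z = 5Z^4 > 0 (assuming positive values)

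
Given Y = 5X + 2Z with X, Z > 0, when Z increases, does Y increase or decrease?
Y increases

Taking the partial derivative:
∂Y/∂Z = 2

∂Y/∂Z = 2 > 0 (assuming positive values)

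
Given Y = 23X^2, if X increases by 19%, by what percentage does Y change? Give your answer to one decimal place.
41.6%

For Y = 23X^2:
If X → X(1 + 0.19)
Then Y → Y · (1 + 0.19)^2
     = Y · 1.4161

Percentage change = ((1 + 0.19)^2 − 1) × 100% ≈ 41.6%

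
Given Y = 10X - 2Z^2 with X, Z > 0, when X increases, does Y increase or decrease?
Y increases

Taking the partial derivative:
∂Y/∂X = 10

∂Y/∂X = 10 > 0 (assuming positive values)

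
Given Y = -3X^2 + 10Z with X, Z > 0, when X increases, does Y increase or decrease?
Y decreases

Taking the partial derivative:
∂Y/∂X = -6X

∂Y/∂X = -6X < 0 (assuming positive values)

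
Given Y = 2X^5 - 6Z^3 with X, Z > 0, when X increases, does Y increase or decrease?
Y increases

Taking the partial derivative:
∂Y/∂X = 10X^4

∂Y/∂X = 10X^4 > 0 (assuming positive values)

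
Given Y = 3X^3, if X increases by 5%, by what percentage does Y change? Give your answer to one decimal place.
15.8%

For Y = 3X^3:
If X → X(1 + 0.05)
Then Y → Y · (1 + 0.05)^3
     ≈ Y · 1.1576

Percentage change = ((1 + 0.05)^3 − 1) × 100% ≈ 15.8%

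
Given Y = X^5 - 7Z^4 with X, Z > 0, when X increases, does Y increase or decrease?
Y increases

Taking the partial derivative:
∂Y/∂X = 5X^4

∂Y/∂X = 5X^4 > 0 (assuming positive values)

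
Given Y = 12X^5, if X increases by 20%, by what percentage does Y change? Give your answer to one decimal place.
148.8%

For Y = 12X^5:
If X → X(1 + 0.2)
Then Y → Y · (1 + 0.2)^5
     ≈ Y · 2.4883

Percentage change = ((1 + 0.2)^5 − 1) × 100% ≈ 148.8%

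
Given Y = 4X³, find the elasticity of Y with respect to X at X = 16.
Elasticity = 3

Elasticity = (dY/dX) · (X/Y)

dY/dX = 12·X²
At X = 16: dY/dX = 3072, Y = 16384

Elasticity = 3072 · (16 / 16384) = 3

Interpretation: for a small percentage change in X, the percentage change in Y is approximately 3.00 times as large.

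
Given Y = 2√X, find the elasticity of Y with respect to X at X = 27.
Elasticity = 1/2

Elasticity = (dY/dX) · (X/Y)

dY/dX = 1/√X
At X = 27: dY/dX = √3/9, Y = 6·√3

Elasticity = (√3/9) · (27 / (6·√3)) = 1/2

Interpretation: for a small percentage change in X, the percentage change in Y is approximately 0.50 times as large.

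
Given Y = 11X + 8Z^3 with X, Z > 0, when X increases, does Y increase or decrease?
Y increases

Taking the partial derivative:
∂Y/∂X = 11

∂Y/∂X = 11 > 0 (assuming positive values)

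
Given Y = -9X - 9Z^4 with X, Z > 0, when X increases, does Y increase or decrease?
Y decreases

Taking the partial derivative:
∂Y/∂X = -9

∂Y/∂X = -9 < 0 (assuming positive values)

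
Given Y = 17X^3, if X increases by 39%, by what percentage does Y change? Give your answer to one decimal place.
168.6%

For Y = 17X^3:
If X → X(1 + 0.39)
Then Y → Y · (1 + 0.39)^3
     ≈ Y · 2.6856

Percentage change = ((1 + 0.39)^3 − 1) × 100% ≈ 168.6%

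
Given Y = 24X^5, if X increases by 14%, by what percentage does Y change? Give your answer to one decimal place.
92.5%

For Y = 24X^5:
If X → X(1 + 0.14)
Then Y → Y · (1 + 0.14)^5
     ≈ Y · 1.9254

Percentage change = ((1 + 0.14)^5 − 1) × 100% ≈ 92.5%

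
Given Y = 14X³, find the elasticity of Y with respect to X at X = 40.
Elasticity = 3

Elasticity = (dY/dX) · (X/Y)

dY/dX = 42·X²
At X = 40: dY/dX = 67200, Y = 896000

Elasticity = 67200 · (40 / 896000) = 3

Interpretation: for a small percentage change in X, the percentage change in Y is approximately 3.00 times as large.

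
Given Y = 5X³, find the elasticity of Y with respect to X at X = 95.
Elasticity = 3

Elasticity = (dY/dX) · (X/Y)

dY/dX = 15·X²
At X = 95: dY/dX = 135375, Y = 4286875

Elasticity = 135375 · (95 / 4286875) = 3

Interpretation: for a small percentage change in X, the percentage change in Y is approximately 3.00 times as large.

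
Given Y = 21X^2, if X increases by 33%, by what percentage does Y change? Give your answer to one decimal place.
76.9%

For Y = 21X^2:
If X → X(1 + 0.33)
Then Y → Y · (1 + 0.33)^2
     = Y · 1.7689

Percentage change = ((1 + 0.33)^2 − 1) × 100% ≈ 76.9%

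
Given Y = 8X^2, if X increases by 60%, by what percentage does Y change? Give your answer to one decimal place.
156.0%

For Y = 8X^2:
If X → X(1 + 0.6)
Then Y → Y · (1 + 0.6)^2
     = Y · 2.5600

Percentage change = ((1 + 0.6)^2 − 1) × 100% = 156.0%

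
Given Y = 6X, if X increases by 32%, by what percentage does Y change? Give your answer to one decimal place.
32.0%

For Y = 6X:
If X → X(1 + 0.32)
Then Y → Y · (1 + 0.32)^1
     = Y · 1.3200

Percentage change = ((1 + 0.32)^1 − 1) × 100% = 32.0%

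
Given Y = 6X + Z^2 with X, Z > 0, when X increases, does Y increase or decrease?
Y increases

Taking the partial derivative:
∂Y/∂X = 6

∂Y/∂X = 6 > 0 (assuming positive values)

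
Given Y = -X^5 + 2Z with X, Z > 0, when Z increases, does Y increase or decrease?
Y increases

Taking the partial derivative:
∂Y/∂Z = 2

∂Y/∂Z = 2 > 0 (assuming positive values)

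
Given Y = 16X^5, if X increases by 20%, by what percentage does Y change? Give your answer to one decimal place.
148.8%

For Y = 16X^5:
If X → X(1 + 0.2)
Then Y → Y · (1 + 0.2)^5
     ≈ Y · 2.4883

Percentage change = ((1 + 0.2)^5 − 1) × 100% ≈ 148.8%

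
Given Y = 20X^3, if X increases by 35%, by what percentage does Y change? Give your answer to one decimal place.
146.0%

For Y = 20X^3:
If X → X(1 + 0.35)
Then Y → Y · (1 + 0.35)^3
     ≈ Y · 2.4604

Percentage change = ((1 + 0.35)^3 − 1) × 100% ≈ 146.0%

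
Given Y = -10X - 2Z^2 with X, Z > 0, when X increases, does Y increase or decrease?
Y decreases

Taking the partial derivative:
∂Y/∂X = -10

∂Y/∂X = -10 < 0 (assuming positive values)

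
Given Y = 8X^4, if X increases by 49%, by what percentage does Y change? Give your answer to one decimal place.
392.9%

For Y = 8X^4:
If X → X(1 + 0.49)
Then Y → Y · (1 + 0.49)^4
     ≈ Y · 4.9288

Percentage change = ((1 + 0.49)^4 − 1) × 100% ≈ 392.9%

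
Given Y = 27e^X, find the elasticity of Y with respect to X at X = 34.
Elasticity = 34

Elasticity = (dY/dX) · (X/Y)

dY/dX = 27·e^X
At X = 34: dY/dX = 27·e^34, Y = 27·e^34

Elasticity = (27·e^34) · (34 / (27·e^34)) = 34

Interpretation: for a small percentage change in X, the percentage change in Y is approximately 34.00 times as large.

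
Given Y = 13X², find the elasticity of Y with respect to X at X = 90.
Elasticity = 2

Elasticity = (dY/dX) · (X/Y)

dY/dX = 26·X
At X = 90: dY/dX = 2340, Y = 105300

Elasticity = 2340 · (90 / 105300) = 2

Interpretation: for a small percentage change in X, the percentage change in Y is approximately 2.00 times as large.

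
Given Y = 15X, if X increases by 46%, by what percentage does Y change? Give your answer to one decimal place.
46.0%

For Y = 15X:
If X → X(1 + 0.46)
Then Y → Y · (1 + 0.46)^1
     = Y · 1.4600

Percentage change = ((1 + 0.46)^1 − 1) × 100% = 46.0%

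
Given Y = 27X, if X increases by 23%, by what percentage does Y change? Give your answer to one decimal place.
23.0%

For Y = 27X:
If X → X(1 + 0.23)
Then Y → Y · (1 + 0.23)^1
     = Y · 1.2300

Percentage change = ((1 + 0.23)^1 − 1) × 100% = 23.0%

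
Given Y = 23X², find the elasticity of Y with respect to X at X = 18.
Elasticity = 2

Elasticity = (dY/dX) · (X/Y)

dY/dX = 46·X
At X = 18: dY/dX = 828, Y = 7452

Elasticity = 828 · (18 / 7452) = 2

Interpretation: for a small percentage change in X, the percentage change in Y is approximately 2.00 times as large.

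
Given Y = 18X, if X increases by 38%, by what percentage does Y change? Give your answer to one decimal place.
38.0%

For Y = 18X:
If X → X(1 + 0.38)
Then Y → Y · (1 + 0.38)^1
     = Y · 1.3800

Percentage change = ((1 + 0.38)^1 − 1) × 100% = 38.0%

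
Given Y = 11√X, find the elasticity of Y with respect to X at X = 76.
Elasticity = 1/2

Elasticity = (dY/dX) · (X/Y)

dY/dX = 11/(2·√X)
At X = 76: dY/dX = 11·√19/76, Y = 22·√19

Elasticity = (11·√19/76) · (76 / (22·√19)) = 1/2

Interpretation: for a small percentage change in X, the percentage change in Y is approximately 0.50 times as large.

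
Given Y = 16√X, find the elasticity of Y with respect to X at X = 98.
Elasticity = 1/2

Elasticity = (dY/dX) · (X/Y)

dY/dX = 8/√X
At X = 98: dY/dX = 4·√2/7, Y = 112·√2

Elasticity = (4·√2/7) · (98 / (112·√2)) = 1/2

Interpretation: for a small percentage change in X, the percentage change in Y is approximately 0.50 times as large.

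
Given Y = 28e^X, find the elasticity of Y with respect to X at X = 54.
Elasticity = 54

Elasticity = (dY/dX) · (X/Y)

dY/dX = 28·e^X
At X = 54: dY/dX = 28·e^54, Y = 28·e^54

Elasticity = (28·e^54) · (54 / (28·e^54)) = 54

Interpretation: for a small percentage change in X, the percentage change in Y is approximately 54.00 times as large.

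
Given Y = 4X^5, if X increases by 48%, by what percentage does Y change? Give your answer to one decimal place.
610.1%

For Y = 4X^5:
If X → X(1 + 0.48)
Then Y → Y · (1 + 0.48)^5
     ≈ Y · 7.1008

Percentage change = ((1 + 0.48)^5 − 1) × 100% ≈ 610.1%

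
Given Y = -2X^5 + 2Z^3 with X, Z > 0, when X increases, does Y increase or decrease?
Y decreases

Taking the partial derivative:
∂Y/∂X = -10X^4

∂Y/∂X = -10X^4 < 0 (assuming positive values)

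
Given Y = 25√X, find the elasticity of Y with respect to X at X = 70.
Elasticity = 1/2

Elasticity = (dY/dX) · (X/Y)

dY/dX = 25/(2·√X)
At X = 70: dY/dX = 5·√70/28, Y = 25·√70

Elasticity = (5·√70/28) · (70 / (25·√70)) = 1/2

Interpretation: for a small percentage change in X, the percentage change in Y is approximately 0.50 times as large.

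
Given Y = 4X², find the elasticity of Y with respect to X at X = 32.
Elasticity = 2

Elasticity = (dY/dX) · (X/Y)

dY/dX = 8·X
At X = 32: dY/dX = 256, Y = 4096

Elasticity = 256 · (32 / 4096) = 2

Interpretation: for a small percentage change in X, the percentage change in Y is approximately 2.00 times as large.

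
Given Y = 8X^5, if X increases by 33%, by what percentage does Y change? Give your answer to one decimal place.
316.2%

For Y = 8X^5:
If X → X(1 + 0.33)
Then Y → Y · (1 + 0.33)^5
     ≈ Y · 4.1616

Percentage change = ((1 + 0.33)^5 − 1) × 100% ≈ 316.2%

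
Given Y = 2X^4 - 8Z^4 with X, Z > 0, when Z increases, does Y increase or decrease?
Y decreases

Taking the partial derivative:
∂Y/∂Z = -32Z^3

∂Y/∂Z = -32Z^3 < 0 (assuming positive values)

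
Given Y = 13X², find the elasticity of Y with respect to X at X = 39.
Elasticity = 2

Elasticity = (dY/dX) · (X/Y)

dY/dX = 26·X
At X = 39: dY/dX = 1014, Y = 19773

Elasticity = 1014 · (39 / 19773) = 2

Interpretation: for a small percentage change in X, the percentage change in Y is approximately 2.00 times as large.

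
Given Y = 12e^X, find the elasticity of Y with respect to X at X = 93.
Elasticity = 93

Elasticity = (dY/dX) · (X/Y)

dY/dX = 12·e^X
At X = 93: dY/dX = 12·e^93, Y = 12·e^93

Elasticity = (12·e^93) · (93 / (12·e^93)) = 93

Interpretation: for a small percentage change in X, the percentage change in Y is approximately 93.00 times as large.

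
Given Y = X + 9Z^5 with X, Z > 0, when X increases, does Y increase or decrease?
Y increases

Taking the partial derivative:
∂Y/∂X = 1

∂Y/∂X = 1 > 0 (assuming positive values)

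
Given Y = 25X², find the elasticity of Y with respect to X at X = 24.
Elasticity = 2

Elasticity = (dY/dX) · (X/Y)

dY/dX = 50·X
At X = 24: dY/dX = 1200, Y = 14400

Elasticity = 1200 · (24 / 14400) = 2

Interpretation: for a small percentage change in X, the percentage change in Y is approximately 2.00 times as large.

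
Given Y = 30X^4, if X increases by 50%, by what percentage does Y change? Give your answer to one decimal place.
406.3%

For Y = 30X^4:
If X → X(1 + 0.5)
Then Y → Y · (1 + 0.5)^4
     = Y · 5.0625

Percentage change = ((1 + 0.5)^4 − 1) × 100% ≈ 406.3%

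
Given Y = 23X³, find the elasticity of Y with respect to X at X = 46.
Elasticity = 3

Elasticity = (dY/dX) · (X/Y)

dY/dX = 69·X²
At X = 46: dY/dX = 146004, Y = 2238728

Elasticity = 146004 · (46 / 2238728) = 3

Interpretation: for a small percentage change in X, the percentage change in Y is approximately 3.00 times as large.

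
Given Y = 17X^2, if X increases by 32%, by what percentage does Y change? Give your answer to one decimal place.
74.2%

For Y = 17X^2:
If X → X(1 + 0.32)
Then Y → Y · (1 + 0.32)^2
     = Y · 1.7424

Percentage change = ((1 + 0.32)^2 − 1) × 100% ≈ 74.2%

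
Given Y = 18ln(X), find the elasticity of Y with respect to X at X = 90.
Elasticity = 1/ln(90) ≈ 0.2222

Elasticity = (dY/dX) · (X/Y)

dY/dX = 18/X
At X = 90: dY/dX = 1/5, Y = 18·ln(90)

Elasticity = (1/5) · (90 / (18·ln(90))) = 1/ln(90) ≈ 0.2222

Interpretation: for a small percentage change in X, the percentage change in Y is approximately 0.22 times as large.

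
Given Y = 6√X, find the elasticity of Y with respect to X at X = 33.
Elasticity = 1/2

Elasticity = (dY/dX) · (X/Y)

dY/dX = 3/√X
At X = 33: dY/dX = √33/11, Y = 6·√33

Elasticity = (√33/11) · (33 / (6·√33)) = 1/2

Interpretation: for a small percentage change in X, the percentage change in Y is approximately 0.50 times as large.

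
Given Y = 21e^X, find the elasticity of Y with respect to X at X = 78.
Elasticity = 78

Elasticity = (dY/dX) · (X/Y)

dY/dX = 21·e^X
At X = 78: dY/dX = 21·e^78, Y = 21·e^78

Elasticity = (21·e^78) · (78 / (21·e^78)) = 78

Interpretation: for a small percentage change in X, the percentage change in Y is approximately 78.00 times as large.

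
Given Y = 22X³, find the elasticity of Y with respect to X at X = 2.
Elasticity = 3

Elasticity = (dY/dX) · (X/Y)

dY/dX = 66·X²
At X = 2: dY/dX = 264, Y = 176

Elasticity = 264 · (2 / 176) = 3

Interpretation: for a small percentage change in X, the percentage change in Y is approximately 3.00 times as large.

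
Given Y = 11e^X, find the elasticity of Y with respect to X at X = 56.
Elasticity = 56

Elasticity = (dY/dX) · (X/Y)

dY/dX = 11·e^X
At X = 56: dY/dX = 11·e^56, Y = 11·e^56

Elasticity = (11·e^56) · (56 / (11·e^56)) = 56

Interpretation: for a small percentage change in X, the percentage change in Y is approximately 56.00 times as large.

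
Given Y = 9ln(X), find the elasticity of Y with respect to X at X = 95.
Elasticity = 1/ln(95) ≈ 0.2196

Elasticity = (dY/dX) · (X/Y)

dY/dX = 9/X
At X = 95: dY/dX = 9/95, Y = 9·ln(95)

Elasticity = (9/95) · (95 / (9·ln(95))) = 1/ln(95) ≈ 0.2196

Interpretation: for a small percentage change in X, the percentage change in Y is approximately 0.22 times as large.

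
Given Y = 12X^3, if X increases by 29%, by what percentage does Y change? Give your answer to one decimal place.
114.7%

For Y = 12X^3:
If X → X(1 + 0.29)
Then Y → Y · (1 + 0.29)^3
     ≈ Y · 2.1467

Percentage change = ((1 + 0.29)^3 − 1) × 100% ≈ 114.7%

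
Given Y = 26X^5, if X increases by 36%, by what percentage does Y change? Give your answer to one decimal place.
365.3%

For Y = 26X^5:
If X → X(1 + 0.36)
Then Y → Y · (1 + 0.36)^5
     ≈ Y · 4.6526

Percentage change = ((1 + 0.36)^5 − 1) × 100% ≈ 365.3%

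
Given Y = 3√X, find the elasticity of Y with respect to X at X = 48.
Elasticity = 1/2

Elasticity = (dY/dX) · (X/Y)

dY/dX = 3/(2·√X)
At X = 48: dY/dX = √3/8, Y = 12·√3

Elasticity = (√3/8) · (48 / (12·√3)) = 1/2

Interpretation: for a small percentage change in X, the percentage change in Y is approximately 0.50 times as large.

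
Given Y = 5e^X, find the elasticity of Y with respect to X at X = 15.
Elasticity = 15

Elasticity = (dY/dX) · (X/Y)

dY/dX = 5·e^X
At X = 15: dY/dX = 5·e^15, Y = 5·e^15

Elasticity = (5·e^15) · (15 / (5·e^15)) = 15

Interpretation: for a small percentage change in X, the percentage change in Y is approximately 15.00 times as large.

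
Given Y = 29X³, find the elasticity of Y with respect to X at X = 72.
Elasticity = 3

Elasticity = (dY/dX) · (X/Y)

dY/dX = 87·X²
At X = 72: dY/dX = 451008, Y = 10824192

Elasticity = 451008 · (72 / 10824192) = 3

Interpretation: for a small percentage change in X, the percentage change in Y is approximately 3.00 times as large.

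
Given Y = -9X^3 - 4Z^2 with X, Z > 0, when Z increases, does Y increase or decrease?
Y decreases

Taking the partial derivative:
∂Y/∂Z = -8Z

∂Y/∂Z = -8Z < 0 (assuming positive values)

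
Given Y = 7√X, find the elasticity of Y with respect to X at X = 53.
Elasticity = 1/2

Elasticity = (dY/dX) · (X/Y)

dY/dX = 7/(2·√X)
At X = 53: dY/dX = 7·√53/106, Y = 7·√53

Elasticity = (7·√53/106) · (53 / (7·√53)) = 1/2

Interpretation: for a small percentage change in X, the percentage change in Y is approximately 0.50 times as large.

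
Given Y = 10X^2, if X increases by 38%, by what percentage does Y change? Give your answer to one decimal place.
90.4%

For Y = 10X^2:
If X → X(1 + 0.38)
Then Y → Y · (1 + 0.38)^2
     = Y · 1.9044

Percentage change = ((1 + 0.38)^2 − 1) × 100% ≈ 90.4%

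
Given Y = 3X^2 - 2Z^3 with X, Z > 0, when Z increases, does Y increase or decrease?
Y decreases

Taking the partial derivative:
∂Y/∂Z = -6Z^2

∂Y/∂Z = -6Z^2 < 0 (assuming positive values)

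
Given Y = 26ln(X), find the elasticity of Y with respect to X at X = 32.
Elasticity = 1/ln(32) ≈ 0.2885

Elasticity = (dY/dX) · (X/Y)

dY/dX = 26/X
At X = 32: dY/dX = 13/16, Y = 26·ln(32)

Elasticity = (13/16) · (32 / (26·ln(32))) = 1/ln(32) ≈ 0.2885

Interpretation: for a small percentage change in X, the percentage change in Y is approximately 0.29 times as large.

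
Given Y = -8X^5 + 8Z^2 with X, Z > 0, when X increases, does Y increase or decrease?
Y decreases

Taking the partial derivative:
∂Y/∂X = -40X^4

∂Y/∂X = -40X^4 < 0 (assuming positive values)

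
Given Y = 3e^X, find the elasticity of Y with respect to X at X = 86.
Elasticity = 86

Elasticity = (dY/dX) · (X/Y)

dY/dX = 3·e^X
At X = 86: dY/dX = 3·e^86, Y = 3·e^86

Elasticity = (3·e^86) · (86 / (3·e^86)) = 86

Interpretation: for a small percentage change in X, the percentage change in Y is approximately 86.00 times as large.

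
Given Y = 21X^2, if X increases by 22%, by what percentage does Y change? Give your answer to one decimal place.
48.8%

For Y = 21X^2:
If X → X(1 + 0.22)
Then Y → Y · (1 + 0.22)^2
     = Y · 1.4884

Percentage change = ((1 + 0.22)^2 − 1) × 100% ≈ 48.8%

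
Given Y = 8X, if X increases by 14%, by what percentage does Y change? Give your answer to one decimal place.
14.0%

For Y = 8X:
If X → X(1 + 0.14)
Then Y → Y · (1 + 0.14)^1
     = Y · 1.1400

Percentage change = ((1 + 0.14)^1 − 1) × 100% = 14.0%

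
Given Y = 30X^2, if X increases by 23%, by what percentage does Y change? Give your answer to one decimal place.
51.3%

For Y = 30X^2:
If X → X(1 + 0.23)
Then Y → Y · (1 + 0.23)^2
     = Y · 1.5129

Percentage change = ((1 + 0.23)^2 − 1) × 100% ≈ 51.3%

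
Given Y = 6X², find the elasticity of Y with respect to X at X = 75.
Elasticity = 2

Elasticity = (dY/dX) · (X/Y)

dY/dX = 12·X
At X = 75: dY/dX = 900, Y = 33750

Elasticity = 900 · (75 / 33750) = 2

Interpretation: for a small percentage change in X, the percentage change in Y is approximately 2.00 times as large.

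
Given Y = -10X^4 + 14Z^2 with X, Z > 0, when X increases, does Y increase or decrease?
Y decreases

Taking the partial derivative:
∂Y/∂X = -40X^3

∂Y/∂X = -40X^3 < 0 (assuming positive values)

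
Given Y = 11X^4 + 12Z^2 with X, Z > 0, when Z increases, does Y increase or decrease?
Y increases

Taking the partial derivative:
∂Y/∂Z = 24Z

∂Y/∂Z = 24Z > 0 (assuming positive values)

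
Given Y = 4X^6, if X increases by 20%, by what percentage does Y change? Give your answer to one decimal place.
198.6%

For Y = 4X^6:
If X → X(1 + 0.2)
Then Y → Y · (1 + 0.2)^6
     ≈ Y · 2.9860

Percentage change = ((1 + 0.2)^6 − 1) × 100% ≈ 198.6%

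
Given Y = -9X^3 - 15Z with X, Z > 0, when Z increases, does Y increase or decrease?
Y decreases

Taking the partial derivative:
∂Y/∂Z = -15

∂Y/∂Z = -15 < 0 (assuming positive values)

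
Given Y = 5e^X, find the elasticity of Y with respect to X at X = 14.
Elasticity = 14

Elasticity = (dY/dX) · (X/Y)

dY/dX = 5·e^X
At X = 14: dY/dX = 5·e^14, Y = 5·e^14

Elasticity = (5·e^14) · (14 / (5·e^14)) = 14

Interpretation: for a small percentage change in X, the percentage change in Y is approximately 14.00 times as large.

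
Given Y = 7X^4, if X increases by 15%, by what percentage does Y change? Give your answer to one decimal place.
74.9%

For Y = 7X^4:
If X → X(1 + 0.15)
Then Y → Y · (1 + 0.15)^4
     ≈ Y · 1.7490

Percentage change = ((1 + 0.15)^4 − 1) × 100% ≈ 74.9%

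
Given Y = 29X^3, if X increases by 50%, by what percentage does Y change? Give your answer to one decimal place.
237.5%

For Y = 29X^3:
If X → X(1 + 0.5)
Then Y → Y · (1 + 0.5)^3
     = Y · 3.3750

Percentage change = ((1 + 0.5)^3 − 1) × 100% = 237.5%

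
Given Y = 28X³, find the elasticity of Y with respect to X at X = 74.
Elasticity = 3

Elasticity = (dY/dX) · (X/Y)

dY/dX = 84·X²
At X = 74: dY/dX = 459984, Y = 11346272

Elasticity = 459984 · (74 / 11346272) = 3

Interpretation: for a small percentage change in X, the percentage change in Y is approximately 3.00 times as large.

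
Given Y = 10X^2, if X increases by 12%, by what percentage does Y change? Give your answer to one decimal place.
25.4%

For Y = 10X^2:
If X → X(1 + 0.12)
Then Y → Y · (1 + 0.12)^2
     = Y · 1.2544

Percentage change = ((1 + 0.12)^2 − 1) × 100% ≈ 25.4%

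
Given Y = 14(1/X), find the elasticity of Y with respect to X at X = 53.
Elasticity = -1

Elasticity = (dY/dX) · (X/Y)

dY/dX = -14/X²
At X = 53: dY/dX = -14/2809, Y = 14/53

Elasticity = (-14/2809) · (53 / (14/53)) = -1

Interpretation: for a small percentage change in X, the percentage change in Y is approximately -1.00 times as large.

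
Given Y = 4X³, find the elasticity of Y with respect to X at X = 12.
Elasticity = 3

Elasticity = (dY/dX) · (X/Y)

dY/dX = 12·X²
At X = 12: dY/dX = 1728, Y = 6912

Elasticity = 1728 · (12 / 6912) = 3

Interpretation: for a small percentage change in X, the percentage change in Y is approximately 3.00 times as large.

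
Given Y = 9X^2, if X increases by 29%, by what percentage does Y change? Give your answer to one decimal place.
66.4%

For Y = 9X^2:
If X → X(1 + 0.29)
Then Y → Y · (1 + 0.29)^2
     = Y · 1.6641

Percentage change = ((1 + 0.29)^2 − 1) × 100% ≈ 66.4%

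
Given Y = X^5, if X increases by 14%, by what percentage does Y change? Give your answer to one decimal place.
92.5%

For Y = X^5:
If X → X(1 + 0.14)
Then Y → Y · (1 + 0.14)^5
     ≈ Y · 1.9254

Percentage change = ((1 + 0.14)^5 − 1) × 100% ≈ 92.5%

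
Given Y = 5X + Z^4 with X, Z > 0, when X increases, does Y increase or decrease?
Y increases

Taking the partial derivative:
∂Y/∂X = 5

∂Y/∂X = 5 > 0 (assuming positive values)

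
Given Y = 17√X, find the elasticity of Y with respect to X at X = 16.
Elasticity = 1/2

Elasticity = (dY/dX) · (X/Y)

dY/dX = 17/(2·√X)
At X = 16: dY/dX = 17/8, Y = 68

Elasticity = (17/8) · (16 / 68) = 1/2

Interpretation: for a small percentage change in X, the percentage change in Y is approximately 0.50 times as large.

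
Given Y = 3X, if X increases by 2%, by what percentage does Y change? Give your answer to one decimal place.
2.0%

For Y = 3X:
If X → X(1 + 0.02)
Then Y → Y · (1 + 0.02)^1
     = Y · 1.0200

Percentage change = ((1 + 0.02)^1 − 1) × 100% = 2.0%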